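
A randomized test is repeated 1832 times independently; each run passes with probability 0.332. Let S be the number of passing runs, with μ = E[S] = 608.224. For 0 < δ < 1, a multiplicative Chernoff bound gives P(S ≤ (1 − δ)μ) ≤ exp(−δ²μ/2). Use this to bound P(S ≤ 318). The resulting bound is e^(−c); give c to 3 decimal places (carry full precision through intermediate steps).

Write 318 = (1 − δ)μ, so δ = 1 − 318/608.224 = 0.4771663…
Then the exponent is δ²μ/2 = (μ − 318)²/(2μ) = 69.242557.

69.243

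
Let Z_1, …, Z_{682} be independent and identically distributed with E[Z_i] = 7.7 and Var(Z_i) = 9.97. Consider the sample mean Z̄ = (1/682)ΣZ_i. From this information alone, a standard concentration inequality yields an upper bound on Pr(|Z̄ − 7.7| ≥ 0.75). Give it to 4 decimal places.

With mean and variance of each term known, Chebyshev's inequality bounds the deviation of the sum (or sample mean).
Var(Z̄) = Var(Z_i)/n = 9.97/682 = 0.014619.
Chebyshev: Pr(|Z̄ − 7.7| ≥ 0.75) ≤ Var(Z̄)/(0.75)² = 9.97/(682·0.75²) = 0.0260.

0.0260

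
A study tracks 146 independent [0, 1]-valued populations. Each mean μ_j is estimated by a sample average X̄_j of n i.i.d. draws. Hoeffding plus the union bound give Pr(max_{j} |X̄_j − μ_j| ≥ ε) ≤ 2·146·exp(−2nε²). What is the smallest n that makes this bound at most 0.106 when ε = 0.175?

Need 2·146·exp(−2nε²) ≤ 0.106, i.e. exp(−2nε²) ≤ 0.106/292.
So 2nε² ≥ ln(292/0.106) = 7.921070.
Hence n ≥ 7.921070/(2·0.175²) = 129.324.
The smallest integer n is 130.

130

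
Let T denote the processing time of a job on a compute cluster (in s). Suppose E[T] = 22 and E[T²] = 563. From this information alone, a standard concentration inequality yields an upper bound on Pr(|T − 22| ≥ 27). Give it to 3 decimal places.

0.108

The first two moments determine the variance, so Chebyshev's inequality is the sharpest standard bound available.
Var(T) = E[T²] − (E[T])² = 563 − 484 = 79.
Chebyshev's inequality: Pr(|T − μ| ≥ t) ≤ Var(T)/t² = 79/729 = 0.1084.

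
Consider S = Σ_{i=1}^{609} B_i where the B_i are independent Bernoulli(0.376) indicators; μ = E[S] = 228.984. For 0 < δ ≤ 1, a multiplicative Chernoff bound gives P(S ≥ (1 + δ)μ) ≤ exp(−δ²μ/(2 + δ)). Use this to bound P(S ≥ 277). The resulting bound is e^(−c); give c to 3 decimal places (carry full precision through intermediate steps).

Write 277 = (1 + δ)μ, so δ = 277/228.984 − 1 = 0.2096915…
Then the exponent is δ²μ/(2 + δ) = (277 − μ)² / (μ·(2 + δ)) = 4.556540.

4.557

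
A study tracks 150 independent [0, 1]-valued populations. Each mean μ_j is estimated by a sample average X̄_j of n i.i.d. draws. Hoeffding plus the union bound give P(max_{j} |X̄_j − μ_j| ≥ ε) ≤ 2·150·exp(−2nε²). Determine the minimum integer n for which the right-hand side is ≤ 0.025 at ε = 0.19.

Need 2·150·exp(−2nε²) ≤ 0.025, i.e. exp(−2nε²) ≤ 0.025/300.
So 2nε² ≥ ln(300/0.025) = 9.392662.
Hence n ≥ 9.392662/(2·0.19²) = 130.092.
The smallest integer n is 131.

131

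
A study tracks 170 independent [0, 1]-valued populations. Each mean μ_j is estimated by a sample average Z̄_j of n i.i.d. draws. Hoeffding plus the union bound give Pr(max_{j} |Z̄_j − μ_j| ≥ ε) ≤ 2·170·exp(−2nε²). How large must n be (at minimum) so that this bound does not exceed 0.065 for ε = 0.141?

216

Need 2·170·exp(−2nε²) ≤ 0.065, i.e. exp(−2nε²) ≤ 0.065/340.
So 2nε² ≥ ln(340/0.065) = 8.562314.
Hence n ≥ 8.562314/(2·0.141²) = 215.339.
The smallest integer n is 216.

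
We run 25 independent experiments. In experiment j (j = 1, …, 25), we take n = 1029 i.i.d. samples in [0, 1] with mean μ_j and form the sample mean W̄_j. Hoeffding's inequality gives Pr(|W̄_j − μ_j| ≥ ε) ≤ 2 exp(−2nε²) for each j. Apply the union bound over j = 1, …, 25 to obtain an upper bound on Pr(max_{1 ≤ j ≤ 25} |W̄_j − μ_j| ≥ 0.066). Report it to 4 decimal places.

Per-experiment Hoeffding bound: 2·exp(−2·1029·0.066²) = 2·exp(−8.96465) = 0.0002557.
Union bound over 25 events: 25·0.0002557 = 0.00639.

0.0064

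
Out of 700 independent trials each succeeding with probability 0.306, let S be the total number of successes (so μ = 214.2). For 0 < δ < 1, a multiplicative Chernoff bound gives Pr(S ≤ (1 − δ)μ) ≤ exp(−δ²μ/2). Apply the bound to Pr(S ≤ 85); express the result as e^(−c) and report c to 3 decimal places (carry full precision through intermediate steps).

Write 85 = (1 − δ)μ, so δ = 1 − 85/214.2 = 0.6031746…
Then the exponent is δ²μ/2 = (μ − 85)²/(2μ) = 38.965079.

38.965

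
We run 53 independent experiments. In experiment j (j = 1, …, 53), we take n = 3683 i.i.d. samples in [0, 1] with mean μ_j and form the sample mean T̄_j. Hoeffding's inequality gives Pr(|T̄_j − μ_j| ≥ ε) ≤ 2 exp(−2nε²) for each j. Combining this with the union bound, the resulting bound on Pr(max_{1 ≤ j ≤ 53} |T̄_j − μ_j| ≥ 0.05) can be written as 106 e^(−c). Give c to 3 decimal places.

18.415

Union bound over the 53 events: Pr(max_{1 ≤ j ≤ 53} |T̄_j − μ_j| ≥ 0.05) ≤ 53·2·exp(−2nε²) = 106 exp(−2·3683·0.05²).
So c = 2·3683·0.05² = 18.4150.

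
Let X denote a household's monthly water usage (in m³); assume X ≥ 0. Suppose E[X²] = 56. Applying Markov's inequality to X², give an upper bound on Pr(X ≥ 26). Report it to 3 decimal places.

Since X ≥ 0, the event {X ≥ 26} is the same as {X² ≥ 676}.
Markov's inequality applied to X² gives Pr(X² ≥ 676) ≤ E[X²]/676 = 56/676 = 0.0828.

0.083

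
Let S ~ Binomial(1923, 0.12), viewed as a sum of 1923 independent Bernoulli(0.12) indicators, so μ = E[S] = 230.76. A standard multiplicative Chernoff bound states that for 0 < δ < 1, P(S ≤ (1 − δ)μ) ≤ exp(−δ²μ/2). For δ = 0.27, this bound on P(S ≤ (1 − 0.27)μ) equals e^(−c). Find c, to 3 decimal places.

c = δ²μ/2 = 0.27²·230.76/2 = 8.4112.

8.411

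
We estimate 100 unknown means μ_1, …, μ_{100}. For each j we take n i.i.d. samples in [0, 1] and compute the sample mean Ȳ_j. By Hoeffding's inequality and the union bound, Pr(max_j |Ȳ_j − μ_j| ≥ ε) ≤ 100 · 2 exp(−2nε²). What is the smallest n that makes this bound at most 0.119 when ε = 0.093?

430

Need 2·100·exp(−2nε²) ≤ 0.119, i.e. exp(−2nε²) ≤ 0.119/200.
So 2nε² ≥ ln(200/0.119) = 7.426949.
Hence n ≥ 7.426949/(2·0.093²) = 429.353.
The smallest integer n is 430.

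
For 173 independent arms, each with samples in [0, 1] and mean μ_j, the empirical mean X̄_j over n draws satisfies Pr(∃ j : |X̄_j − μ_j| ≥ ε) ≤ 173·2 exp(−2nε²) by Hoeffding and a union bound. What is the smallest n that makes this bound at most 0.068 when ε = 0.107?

373

Need 2·173·exp(−2nε²) ≤ 0.068, i.e. exp(−2nε²) ≤ 0.068/346.
So 2nε² ≥ ln(346/0.068) = 8.534686.
Hence n ≥ 8.534686/(2·0.107²) = 372.726.
The smallest integer n is 373.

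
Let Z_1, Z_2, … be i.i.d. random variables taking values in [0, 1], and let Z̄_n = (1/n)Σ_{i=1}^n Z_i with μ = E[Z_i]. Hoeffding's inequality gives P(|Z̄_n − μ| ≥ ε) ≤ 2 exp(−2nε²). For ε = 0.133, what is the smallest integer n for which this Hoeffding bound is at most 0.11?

Require 2·exp(−2nε²) ≤ 0.11, i.e. 2nε² ≥ ln(2/0.11) = 2.900422.
So n ≥ 2.900422 / (2·0.133²) = 81.984.
The smallest integer n is 82.

82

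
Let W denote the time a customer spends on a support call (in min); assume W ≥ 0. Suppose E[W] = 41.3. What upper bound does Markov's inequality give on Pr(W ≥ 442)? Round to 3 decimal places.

0.093

Markov's inequality: for a non-negative random variable, Pr(W ≥ a) ≤ E[W]/a.
Here E[W] = 41.3 and a = 442, so the bound is 41.3/442 = 0.0934.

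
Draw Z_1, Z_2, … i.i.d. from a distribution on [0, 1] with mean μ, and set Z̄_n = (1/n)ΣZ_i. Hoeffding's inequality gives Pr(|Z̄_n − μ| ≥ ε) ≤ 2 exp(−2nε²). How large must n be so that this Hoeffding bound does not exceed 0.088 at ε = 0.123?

Require 2·exp(−2nε²) ≤ 0.088, i.e. 2nε² ≥ ln(2/0.088) = 3.123566.
So n ≥ 3.123566 / (2·0.123²) = 103.231.
The smallest integer n is 104.

104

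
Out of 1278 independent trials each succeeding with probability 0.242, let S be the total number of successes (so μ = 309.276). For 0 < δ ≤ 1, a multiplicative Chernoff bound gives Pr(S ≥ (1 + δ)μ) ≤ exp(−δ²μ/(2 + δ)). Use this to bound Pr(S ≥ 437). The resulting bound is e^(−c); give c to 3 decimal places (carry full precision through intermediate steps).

Write 437 = (1 + δ)μ, so δ = 437/309.276 − 1 = 0.4129774…
Then the exponent is δ²μ/(2 + δ) = (437 − μ)² / (μ·(2 + δ)) = 21.859768.

21.860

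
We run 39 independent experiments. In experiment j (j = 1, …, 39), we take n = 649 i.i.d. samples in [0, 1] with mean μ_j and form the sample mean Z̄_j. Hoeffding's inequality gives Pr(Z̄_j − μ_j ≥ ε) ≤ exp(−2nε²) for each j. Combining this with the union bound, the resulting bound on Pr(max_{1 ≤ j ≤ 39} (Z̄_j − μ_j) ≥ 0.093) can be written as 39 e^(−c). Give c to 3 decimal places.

Union bound over the 39 events: Pr(max_{1 ≤ j ≤ 39} (Z̄_j − μ_j) ≥ 0.093) ≤ 39·exp(−2nε²) = 39 exp(−2·649·0.093²).
So c = 2·649·0.093² = 11.2264.

11.226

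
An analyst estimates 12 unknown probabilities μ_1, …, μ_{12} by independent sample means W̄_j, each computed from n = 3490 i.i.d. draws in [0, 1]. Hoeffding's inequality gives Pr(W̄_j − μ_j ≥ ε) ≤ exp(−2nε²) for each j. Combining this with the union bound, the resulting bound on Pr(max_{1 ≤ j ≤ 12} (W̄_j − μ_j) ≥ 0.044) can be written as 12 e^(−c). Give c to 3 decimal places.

Union bound over the 12 events: Pr(max_{1 ≤ j ≤ 12} (W̄_j − μ_j) ≥ 0.044) ≤ 12·exp(−2nε²) = 12 exp(−2·3490·0.044²).
So c = 2·3490·0.044² = 13.5133.

13.513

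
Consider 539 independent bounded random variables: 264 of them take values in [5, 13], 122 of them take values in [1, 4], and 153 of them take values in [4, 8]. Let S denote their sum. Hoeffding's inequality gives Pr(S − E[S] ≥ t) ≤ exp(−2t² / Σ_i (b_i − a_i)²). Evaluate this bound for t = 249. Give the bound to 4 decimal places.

Σ(b_i − a_i)² = 264·8² + 122·3² + 153·4² = 20442.
Exponent = 2·249² / 20442 = 6.06604.
Bound = exp(−6.06604) = 0.00232.

0.0023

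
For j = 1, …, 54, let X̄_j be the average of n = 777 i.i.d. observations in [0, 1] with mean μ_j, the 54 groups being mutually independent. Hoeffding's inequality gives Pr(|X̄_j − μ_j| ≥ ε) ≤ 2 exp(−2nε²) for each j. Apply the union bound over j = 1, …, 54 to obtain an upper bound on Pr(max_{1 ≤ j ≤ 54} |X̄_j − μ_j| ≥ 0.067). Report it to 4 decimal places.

Per-experiment Hoeffding bound: 2·exp(−2·777·0.067²) = 2·exp(−6.97591) = 0.0018682.
Union bound over 54 events: 54·0.0018682 = 0.10088.

0.1009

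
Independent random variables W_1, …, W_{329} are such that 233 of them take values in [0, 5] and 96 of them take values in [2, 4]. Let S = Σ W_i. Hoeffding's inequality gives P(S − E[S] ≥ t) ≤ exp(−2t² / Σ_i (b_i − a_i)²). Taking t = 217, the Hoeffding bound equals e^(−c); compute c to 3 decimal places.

15.168

Σ(b_i − a_i)² = 233·5² + 96·2² = 6209.
c = 2t² / 6209 = 2·217² / 6209 = 15.1680.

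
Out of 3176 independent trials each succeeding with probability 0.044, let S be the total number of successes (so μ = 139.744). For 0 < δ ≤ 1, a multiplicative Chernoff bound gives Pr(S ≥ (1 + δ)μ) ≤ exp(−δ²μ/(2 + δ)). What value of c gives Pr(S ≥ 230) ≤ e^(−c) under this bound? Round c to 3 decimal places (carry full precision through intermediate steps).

Write 230 = (1 + δ)μ, so δ = 230/139.744 − 1 = 0.6458667…
Then the exponent is δ²μ/(2 + δ) = (230 − μ)² / (μ·(2 + δ)) = 22.031853.

22.032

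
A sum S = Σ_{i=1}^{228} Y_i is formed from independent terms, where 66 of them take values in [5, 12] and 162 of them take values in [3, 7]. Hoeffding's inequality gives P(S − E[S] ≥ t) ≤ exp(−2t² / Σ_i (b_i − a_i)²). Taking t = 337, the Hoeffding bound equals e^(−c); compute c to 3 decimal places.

38.987

Σ(b_i − a_i)² = 66·7² + 162·4² = 5826.
c = 2t² / 5826 = 2·337² / 5826 = 38.9870.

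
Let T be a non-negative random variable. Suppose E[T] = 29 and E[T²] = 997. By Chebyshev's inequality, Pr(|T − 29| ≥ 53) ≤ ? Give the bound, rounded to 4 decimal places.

0.0555

Var(T) = E[T²] − (E[T])² = 997 − 841 = 156.
Chebyshev's inequality: Pr(|T − μ| ≥ t) ≤ Var(T)/t² = 156/2809 = 0.0555.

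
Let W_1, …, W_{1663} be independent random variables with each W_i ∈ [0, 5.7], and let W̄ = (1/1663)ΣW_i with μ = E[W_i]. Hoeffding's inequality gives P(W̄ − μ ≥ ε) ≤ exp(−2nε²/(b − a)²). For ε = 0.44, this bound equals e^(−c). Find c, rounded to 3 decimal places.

19.819

c = 2nε²/(b − a)² = 2·1663·0.44² / 5.7² = 19.8188.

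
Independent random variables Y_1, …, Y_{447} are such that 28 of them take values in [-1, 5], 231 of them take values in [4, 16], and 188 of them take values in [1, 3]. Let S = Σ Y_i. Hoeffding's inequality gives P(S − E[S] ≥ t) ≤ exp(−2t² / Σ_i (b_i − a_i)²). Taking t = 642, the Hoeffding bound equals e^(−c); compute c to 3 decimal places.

Σ(b_i − a_i)² = 28·6² + 231·12² + 188·2² = 35024.
c = 2t² / 35024 = 2·642² / 35024 = 23.5361.

23.536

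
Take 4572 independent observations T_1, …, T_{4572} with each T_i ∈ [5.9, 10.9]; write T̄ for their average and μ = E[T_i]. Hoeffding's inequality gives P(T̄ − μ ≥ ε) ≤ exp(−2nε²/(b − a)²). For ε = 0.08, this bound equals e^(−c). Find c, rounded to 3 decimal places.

2.341

c = 2nε²/(b − a)² = 2·4572·0.08² / 5² = 2.3409.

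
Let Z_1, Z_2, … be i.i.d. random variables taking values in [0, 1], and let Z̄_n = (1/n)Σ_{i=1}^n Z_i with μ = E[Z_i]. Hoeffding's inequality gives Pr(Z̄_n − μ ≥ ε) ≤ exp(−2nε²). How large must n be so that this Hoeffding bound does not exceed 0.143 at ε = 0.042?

Require exp(−2nε²) ≤ 0.143, i.e. 2nε² ≥ ln(1/0.143) = 1.944911.
So n ≥ 1.944911 / (2·0.042²) = 551.279.
The smallest integer n is 552.

552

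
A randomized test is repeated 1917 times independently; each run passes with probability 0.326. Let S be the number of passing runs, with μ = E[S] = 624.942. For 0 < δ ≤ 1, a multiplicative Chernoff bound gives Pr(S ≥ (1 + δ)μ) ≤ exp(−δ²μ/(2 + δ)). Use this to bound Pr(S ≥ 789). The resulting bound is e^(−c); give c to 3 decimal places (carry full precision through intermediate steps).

Write 789 = (1 + δ)μ, so δ = 789/624.942 − 1 = 0.2625172…
Then the exponent is δ²μ/(2 + δ) = (789 − μ)² / (μ·(2 + δ)) = 19.035454.

19.035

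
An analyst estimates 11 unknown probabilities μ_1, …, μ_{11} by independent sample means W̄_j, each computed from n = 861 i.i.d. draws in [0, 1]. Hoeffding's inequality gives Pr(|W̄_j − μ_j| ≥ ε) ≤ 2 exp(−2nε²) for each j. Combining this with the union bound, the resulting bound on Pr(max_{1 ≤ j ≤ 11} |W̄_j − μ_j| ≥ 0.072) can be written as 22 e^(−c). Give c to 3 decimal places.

8.927

Union bound over the 11 events: Pr(max_{1 ≤ j ≤ 11} |W̄_j − μ_j| ≥ 0.072) ≤ 11·2·exp(−2nε²) = 22 exp(−2·861·0.072²).
So c = 2·861·0.072² = 8.9268.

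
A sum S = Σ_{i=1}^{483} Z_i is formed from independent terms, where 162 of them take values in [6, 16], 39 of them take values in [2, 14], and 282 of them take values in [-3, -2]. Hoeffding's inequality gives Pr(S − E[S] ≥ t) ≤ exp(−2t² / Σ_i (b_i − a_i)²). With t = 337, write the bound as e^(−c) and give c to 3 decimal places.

Σ(b_i − a_i)² = 162·10² + 39·12² + 282·1² = 22098.
c = 2t² / 22098 = 2·337² / 22098 = 10.2787.

10.279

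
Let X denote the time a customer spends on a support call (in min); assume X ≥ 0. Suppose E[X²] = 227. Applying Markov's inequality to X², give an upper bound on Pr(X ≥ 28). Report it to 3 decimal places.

Since X ≥ 0, the event {X ≥ 28} is the same as {X² ≥ 784}.
Markov's inequality applied to X² gives Pr(X² ≥ 784) ≤ E[X²]/784 = 227/784 = 0.2895.

0.290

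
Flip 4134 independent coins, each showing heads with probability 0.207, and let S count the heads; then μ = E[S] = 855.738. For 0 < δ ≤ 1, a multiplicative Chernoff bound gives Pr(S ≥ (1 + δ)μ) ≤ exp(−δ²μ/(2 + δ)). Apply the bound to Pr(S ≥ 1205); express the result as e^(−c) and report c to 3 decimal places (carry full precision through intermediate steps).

Write 1205 = (1 + δ)μ, so δ = 1205/855.738 − 1 = 0.4081413…
Then the exponent is δ²μ/(2 + δ) = (1205 − μ)² / (μ·(2 + δ)) = 59.194301.

59.194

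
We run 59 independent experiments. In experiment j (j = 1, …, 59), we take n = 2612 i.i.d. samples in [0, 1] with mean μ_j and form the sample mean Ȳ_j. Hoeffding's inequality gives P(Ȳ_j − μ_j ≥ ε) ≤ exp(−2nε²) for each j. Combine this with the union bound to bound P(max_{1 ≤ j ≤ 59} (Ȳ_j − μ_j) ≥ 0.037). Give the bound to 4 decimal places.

0.0462

Per-experiment Hoeffding bound: exp(−2·2612·0.037²) = exp(−7.15166) = 0.00078357.
Union bound over 59 events: 59·0.00078357 = 0.04623.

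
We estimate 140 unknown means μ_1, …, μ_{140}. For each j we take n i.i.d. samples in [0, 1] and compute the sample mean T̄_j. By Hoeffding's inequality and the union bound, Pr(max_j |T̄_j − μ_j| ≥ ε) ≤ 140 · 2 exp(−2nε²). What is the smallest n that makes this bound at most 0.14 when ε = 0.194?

101

Need 2·140·exp(−2nε²) ≤ 0.14, i.e. exp(−2nε²) ≤ 0.14/280.
So 2nε² ≥ ln(280/0.14) = 7.600902.
Hence n ≥ 7.600902/(2·0.194²) = 100.979.
The smallest integer n is 101.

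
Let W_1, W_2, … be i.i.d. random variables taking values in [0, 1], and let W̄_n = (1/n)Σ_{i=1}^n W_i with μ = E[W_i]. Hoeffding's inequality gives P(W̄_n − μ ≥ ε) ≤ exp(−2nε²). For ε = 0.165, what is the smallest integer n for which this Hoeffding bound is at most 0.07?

49

Require exp(−2nε²) ≤ 0.07, i.e. 2nε² ≥ ln(1/0.07) = 2.659260.
So n ≥ 2.659260 / (2·0.165²) = 48.839.
The smallest integer n is 49.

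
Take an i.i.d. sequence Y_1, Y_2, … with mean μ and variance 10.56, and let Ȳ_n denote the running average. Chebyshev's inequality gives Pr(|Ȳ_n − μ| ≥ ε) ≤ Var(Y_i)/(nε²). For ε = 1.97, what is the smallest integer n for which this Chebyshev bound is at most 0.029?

94

Require 10.56/(n·1.97²) ≤ 0.029, i.e. n ≥ 10.56/(0.029·1.97²) = 93.828.
The smallest integer n is 94.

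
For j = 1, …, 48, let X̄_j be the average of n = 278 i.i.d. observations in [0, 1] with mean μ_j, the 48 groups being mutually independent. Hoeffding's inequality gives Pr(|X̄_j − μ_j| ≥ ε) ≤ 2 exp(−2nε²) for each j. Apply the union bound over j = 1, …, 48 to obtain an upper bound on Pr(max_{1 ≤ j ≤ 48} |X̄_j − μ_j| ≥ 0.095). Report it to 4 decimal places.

0.6354

Per-experiment Hoeffding bound: 2·exp(−2·278·0.095²) = 2·exp(−5.01790) = 0.013237.
Union bound over 48 events: 48·0.013237 = 0.63537.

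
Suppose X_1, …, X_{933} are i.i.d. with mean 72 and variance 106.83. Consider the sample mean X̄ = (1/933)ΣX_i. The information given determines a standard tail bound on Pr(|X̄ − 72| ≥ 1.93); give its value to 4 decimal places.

With mean and variance of each term known, Chebyshev's inequality bounds the deviation of the sum (or sample mean).
Var(X̄) = Var(X_i)/n = 106.83/933 = 0.1145.
Chebyshev: Pr(|X̄ − 72| ≥ 1.93) ≤ Var(X̄)/(1.93)² = 106.83/(933·1.93²) = 0.0307.

0.0307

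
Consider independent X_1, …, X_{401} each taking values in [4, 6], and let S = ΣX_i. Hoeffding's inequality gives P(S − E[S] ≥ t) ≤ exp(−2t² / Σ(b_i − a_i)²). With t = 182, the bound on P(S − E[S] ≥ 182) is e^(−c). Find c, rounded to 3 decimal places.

41.302

Σ(b_i − a_i)² = 401·(2)² = 1604.
c = 2t²/1604 = 2·182²/1604 = 41.3017.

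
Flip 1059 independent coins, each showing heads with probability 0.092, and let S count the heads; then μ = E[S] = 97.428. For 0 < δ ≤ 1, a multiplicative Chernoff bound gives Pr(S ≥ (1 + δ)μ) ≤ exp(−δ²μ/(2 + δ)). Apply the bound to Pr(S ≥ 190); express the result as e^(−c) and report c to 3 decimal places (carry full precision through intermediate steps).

Write 190 = (1 + δ)μ, so δ = 190/97.428 − 1 = 0.9501581…
Then the exponent is δ²μ/(2 + δ) = (190 − μ)² / (μ·(2 + δ)) = 29.814685.

29.815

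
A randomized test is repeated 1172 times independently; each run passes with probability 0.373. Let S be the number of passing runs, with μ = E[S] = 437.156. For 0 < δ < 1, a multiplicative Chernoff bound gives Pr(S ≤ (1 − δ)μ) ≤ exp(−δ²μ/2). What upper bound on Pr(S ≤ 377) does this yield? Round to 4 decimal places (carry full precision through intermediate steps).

0.0159

Write 377 = (1 − δ)μ, so δ = 1 − 377/437.156 = 0.1376076…
Then the exponent is δ²μ/2 = (μ − 377)²/(2μ) = 4.138962.
Bound = exp(−4.138962) = 0.01594.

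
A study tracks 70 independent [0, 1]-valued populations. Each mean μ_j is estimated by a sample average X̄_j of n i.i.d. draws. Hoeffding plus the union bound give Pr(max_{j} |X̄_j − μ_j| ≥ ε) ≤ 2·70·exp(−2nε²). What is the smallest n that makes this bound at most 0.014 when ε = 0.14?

235

Need 2·70·exp(−2nε²) ≤ 0.014, i.e. exp(−2nε²) ≤ 0.014/140.
So 2nε² ≥ ln(140/0.014) = 9.210340.
Hence n ≥ 9.210340/(2·0.14²) = 234.958.
The smallest integer n is 235.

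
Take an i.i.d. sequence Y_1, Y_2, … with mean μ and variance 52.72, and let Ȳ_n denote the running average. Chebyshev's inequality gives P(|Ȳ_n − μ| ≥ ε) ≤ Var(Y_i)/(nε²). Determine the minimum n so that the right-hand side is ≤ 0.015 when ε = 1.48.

Require 52.72/(n·1.48²) ≤ 0.015, i.e. n ≥ 52.72/(0.015·1.48²) = 1604.578.
The smallest integer n is 1605.

1605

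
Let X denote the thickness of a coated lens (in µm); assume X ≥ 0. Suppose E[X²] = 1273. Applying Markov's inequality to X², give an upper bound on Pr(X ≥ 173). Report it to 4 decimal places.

Since X ≥ 0, the event {X ≥ 173} is the same as {X² ≥ 29929}.
Markov's inequality applied to X² gives Pr(X² ≥ 29929) ≤ E[X²]/29929 = 1273/29929 = 0.0425.

0.0425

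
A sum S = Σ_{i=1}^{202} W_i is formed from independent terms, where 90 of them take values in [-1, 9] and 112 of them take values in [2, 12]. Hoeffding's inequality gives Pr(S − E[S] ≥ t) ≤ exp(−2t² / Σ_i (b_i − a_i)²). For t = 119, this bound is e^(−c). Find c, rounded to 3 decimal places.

1.402

Σ(b_i − a_i)² = 90·10² + 112·10² = 20200.
c = 2t² / 20200 = 2·119² / 20200 = 1.4021.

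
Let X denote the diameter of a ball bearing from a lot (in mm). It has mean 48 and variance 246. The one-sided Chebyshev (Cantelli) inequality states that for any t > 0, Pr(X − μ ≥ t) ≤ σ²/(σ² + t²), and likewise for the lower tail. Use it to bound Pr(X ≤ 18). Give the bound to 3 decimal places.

Here σ² = 246 and t = 30, so σ² + t² = 1146.
Cantelli's bound: 246/1146 = 0.2147.

0.215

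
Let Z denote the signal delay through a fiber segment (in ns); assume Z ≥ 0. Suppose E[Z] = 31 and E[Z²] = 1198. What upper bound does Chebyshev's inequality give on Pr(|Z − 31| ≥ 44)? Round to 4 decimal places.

Var(Z) = E[Z²] − (E[Z])² = 1198 − 961 = 237.
Chebyshev's inequality: Pr(|Z − μ| ≥ t) ≤ Var(Z)/t² = 237/1936 = 0.1224.

0.1224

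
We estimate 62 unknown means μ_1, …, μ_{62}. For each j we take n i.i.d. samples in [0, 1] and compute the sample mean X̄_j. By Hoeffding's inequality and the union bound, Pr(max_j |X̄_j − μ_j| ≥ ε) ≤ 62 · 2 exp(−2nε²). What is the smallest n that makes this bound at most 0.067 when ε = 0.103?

355

Need 2·62·exp(−2nε²) ≤ 0.067, i.e. exp(−2nε²) ≤ 0.067/124.
So 2nε² ≥ ln(124/0.067) = 7.523344.
Hence n ≥ 7.523344/(2·0.103²) = 354.574.
The smallest integer n is 355.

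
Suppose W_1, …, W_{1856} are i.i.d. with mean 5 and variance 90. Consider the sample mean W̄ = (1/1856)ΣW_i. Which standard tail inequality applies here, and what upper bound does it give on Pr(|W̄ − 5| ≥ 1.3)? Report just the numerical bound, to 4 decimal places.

With mean and variance of each term known, Chebyshev's inequality bounds the deviation of the sum (or sample mean).
Var(W̄) = Var(W_i)/n = 90/1856 = 0.048491.
Chebyshev: Pr(|W̄ − 5| ≥ 1.3) ≤ Var(W̄)/(1.3)² = 90/(1856·1.3²) = 0.0287.

0.0287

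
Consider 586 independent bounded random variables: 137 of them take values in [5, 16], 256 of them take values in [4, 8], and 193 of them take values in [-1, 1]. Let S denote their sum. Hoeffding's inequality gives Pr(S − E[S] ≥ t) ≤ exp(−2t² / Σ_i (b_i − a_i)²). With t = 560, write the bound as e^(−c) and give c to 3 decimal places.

29.247

Σ(b_i − a_i)² = 137·11² + 256·4² + 193·2² = 21445.
c = 2t² / 21445 = 2·560² / 21445 = 29.2469.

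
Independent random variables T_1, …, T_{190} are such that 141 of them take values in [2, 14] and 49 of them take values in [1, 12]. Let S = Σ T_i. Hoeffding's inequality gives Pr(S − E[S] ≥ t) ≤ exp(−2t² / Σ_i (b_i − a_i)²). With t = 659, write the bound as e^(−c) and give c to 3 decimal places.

33.110

Σ(b_i − a_i)² = 141·12² + 49·11² = 26233.
c = 2t² / 26233 = 2·659² / 26233 = 33.1095.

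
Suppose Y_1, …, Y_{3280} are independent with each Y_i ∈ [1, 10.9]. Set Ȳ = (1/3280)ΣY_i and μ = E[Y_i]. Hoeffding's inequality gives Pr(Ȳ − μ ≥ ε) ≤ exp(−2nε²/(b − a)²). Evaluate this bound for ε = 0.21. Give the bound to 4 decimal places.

0.0523

Exponent: 2nε²/(b − a)² = 2·3280·0.21² / 9.9² = 2.95170.
Bound = exp(−2.95170) = 0.05225.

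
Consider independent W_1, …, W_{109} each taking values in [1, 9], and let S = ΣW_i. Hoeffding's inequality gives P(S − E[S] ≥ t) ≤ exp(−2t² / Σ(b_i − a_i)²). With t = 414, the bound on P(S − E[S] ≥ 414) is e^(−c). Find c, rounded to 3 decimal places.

49.139

Σ(b_i − a_i)² = 109·(8)² = 6976.
c = 2t²/6976 = 2·414²/6976 = 49.1388.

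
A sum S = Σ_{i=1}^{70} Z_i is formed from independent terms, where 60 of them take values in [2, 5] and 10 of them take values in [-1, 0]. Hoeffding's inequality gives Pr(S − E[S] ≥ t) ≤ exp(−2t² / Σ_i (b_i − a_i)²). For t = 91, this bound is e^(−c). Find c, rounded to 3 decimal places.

Σ(b_i − a_i)² = 60·3² + 10·1² = 550.
c = 2t² / 550 = 2·91² / 550 = 30.1127.

30.113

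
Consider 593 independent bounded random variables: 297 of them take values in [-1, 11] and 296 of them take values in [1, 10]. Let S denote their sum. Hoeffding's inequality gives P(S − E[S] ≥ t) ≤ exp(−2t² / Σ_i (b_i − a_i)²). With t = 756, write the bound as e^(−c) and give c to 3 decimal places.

Σ(b_i − a_i)² = 297·12² + 296·9² = 66744.
c = 2t² / 66744 = 2·756² / 66744 = 17.1262.

17.126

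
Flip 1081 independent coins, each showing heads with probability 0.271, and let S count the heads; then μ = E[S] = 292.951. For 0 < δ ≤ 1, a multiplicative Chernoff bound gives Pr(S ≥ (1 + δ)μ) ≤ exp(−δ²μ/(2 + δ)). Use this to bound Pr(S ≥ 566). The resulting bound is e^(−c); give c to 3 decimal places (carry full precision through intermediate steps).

Write 566 = (1 + δ)μ, so δ = 566/292.951 − 1 = 0.9320637…
Then the exponent is δ²μ/(2 + δ) = (566 − μ)² / (μ·(2 + δ)) = 86.798614.

86.799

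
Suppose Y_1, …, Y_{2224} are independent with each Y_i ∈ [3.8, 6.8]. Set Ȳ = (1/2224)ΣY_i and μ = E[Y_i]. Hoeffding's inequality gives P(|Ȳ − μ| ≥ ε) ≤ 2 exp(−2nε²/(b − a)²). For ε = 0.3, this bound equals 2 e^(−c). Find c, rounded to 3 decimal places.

44.480

c = 2nε²/(b − a)² = 2·2224·0.3² / 3² = 44.4800.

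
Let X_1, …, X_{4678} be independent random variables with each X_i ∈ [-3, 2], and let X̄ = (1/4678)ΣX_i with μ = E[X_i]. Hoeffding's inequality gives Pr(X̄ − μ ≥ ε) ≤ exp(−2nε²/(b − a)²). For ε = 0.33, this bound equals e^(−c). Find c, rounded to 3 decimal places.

c = 2nε²/(b − a)² = 2·4678·0.33² / 5² = 40.7547.

40.755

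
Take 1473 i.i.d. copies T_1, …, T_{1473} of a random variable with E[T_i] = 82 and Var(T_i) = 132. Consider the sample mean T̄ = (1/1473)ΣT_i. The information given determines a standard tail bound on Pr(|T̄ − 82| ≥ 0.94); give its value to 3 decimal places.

0.101

With mean and variance of each term known, Chebyshev's inequality bounds the deviation of the sum (or sample mean).
Var(T̄) = Var(T_i)/n = 132/1473 = 0.089613.
Chebyshev: Pr(|T̄ − 82| ≥ 0.94) ≤ Var(T̄)/(0.94)² = 132/(1473·0.94²) = 0.1014.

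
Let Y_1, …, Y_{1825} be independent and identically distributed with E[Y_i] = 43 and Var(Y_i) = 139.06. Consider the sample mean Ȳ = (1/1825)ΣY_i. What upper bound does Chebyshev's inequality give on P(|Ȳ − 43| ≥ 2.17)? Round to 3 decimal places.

0.016

Var(Ȳ) = Var(Y_i)/n = 139.06/1825 = 0.076197.
Chebyshev: P(|Ȳ − 43| ≥ 2.17) ≤ Var(Ȳ)/(2.17)² = 139.06/(1825·2.17²) = 0.0162.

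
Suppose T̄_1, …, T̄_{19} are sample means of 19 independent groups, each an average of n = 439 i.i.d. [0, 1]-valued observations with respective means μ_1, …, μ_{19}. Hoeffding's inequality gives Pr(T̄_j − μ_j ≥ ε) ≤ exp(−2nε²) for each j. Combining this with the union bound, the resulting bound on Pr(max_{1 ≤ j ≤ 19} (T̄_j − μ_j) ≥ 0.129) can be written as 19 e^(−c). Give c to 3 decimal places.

14.611

Union bound over the 19 events: Pr(max_{1 ≤ j ≤ 19} (T̄_j − μ_j) ≥ 0.129) ≤ 19·exp(−2nε²) = 19 exp(−2·439·0.129²).
So c = 2·439·0.129² = 14.6108.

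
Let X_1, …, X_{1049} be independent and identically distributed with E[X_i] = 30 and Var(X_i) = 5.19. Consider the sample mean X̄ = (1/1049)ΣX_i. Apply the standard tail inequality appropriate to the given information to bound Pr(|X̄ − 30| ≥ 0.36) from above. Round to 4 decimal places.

With mean and variance of each term known, Chebyshev's inequality bounds the deviation of the sum (or sample mean).
Var(X̄) = Var(X_i)/n = 5.19/1049 = 0.0049476.
Chebyshev: Pr(|X̄ − 30| ≥ 0.36) ≤ Var(X̄)/(0.36)² = 5.19/(1049·0.36²) = 0.0382.

0.0382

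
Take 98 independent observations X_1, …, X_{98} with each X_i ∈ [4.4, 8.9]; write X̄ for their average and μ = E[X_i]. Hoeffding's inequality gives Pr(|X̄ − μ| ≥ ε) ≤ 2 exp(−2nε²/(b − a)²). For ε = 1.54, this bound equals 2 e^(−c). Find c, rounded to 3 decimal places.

c = 2nε²/(b − a)² = 2·98·1.54² / 4.5² = 22.9547.

22.955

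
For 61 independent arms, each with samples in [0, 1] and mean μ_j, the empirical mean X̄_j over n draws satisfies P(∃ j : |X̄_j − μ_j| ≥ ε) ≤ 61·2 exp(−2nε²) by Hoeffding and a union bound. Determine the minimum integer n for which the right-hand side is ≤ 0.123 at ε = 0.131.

202

Need 2·61·exp(−2nε²) ≤ 0.123, i.e. exp(−2nε²) ≤ 0.123/122.
So 2nε² ≥ ln(122/0.123) = 6.899592.
Hence n ≥ 6.899592/(2·0.131²) = 201.025.
The smallest integer n is 202.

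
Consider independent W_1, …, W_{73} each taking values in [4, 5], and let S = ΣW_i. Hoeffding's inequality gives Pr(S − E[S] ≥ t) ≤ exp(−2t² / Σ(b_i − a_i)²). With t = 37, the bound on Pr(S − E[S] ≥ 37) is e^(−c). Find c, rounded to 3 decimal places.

Σ(b_i − a_i)² = 73·(1)² = 73.
c = 2t²/73 = 2·37²/73 = 37.5068.

37.507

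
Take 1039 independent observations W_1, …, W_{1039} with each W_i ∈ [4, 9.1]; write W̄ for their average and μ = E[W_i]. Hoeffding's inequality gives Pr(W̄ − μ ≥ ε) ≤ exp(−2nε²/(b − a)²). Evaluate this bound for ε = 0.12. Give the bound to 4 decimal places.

Exponent: 2nε²/(b − a)² = 2·1039·0.12² / 5.1² = 1.15045.
Bound = exp(−1.15045) = 0.31649.

0.3165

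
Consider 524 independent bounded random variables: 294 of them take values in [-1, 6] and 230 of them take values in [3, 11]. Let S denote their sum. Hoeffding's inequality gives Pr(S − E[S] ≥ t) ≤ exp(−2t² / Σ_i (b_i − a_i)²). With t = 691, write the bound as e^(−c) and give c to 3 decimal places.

Σ(b_i − a_i)² = 294·7² + 230·8² = 29126.
c = 2t² / 29126 = 2·691² / 29126 = 32.7873.

32.787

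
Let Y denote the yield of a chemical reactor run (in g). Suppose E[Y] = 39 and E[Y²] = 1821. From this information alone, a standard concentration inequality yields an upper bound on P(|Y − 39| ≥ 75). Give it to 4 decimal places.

0.0533

The first two moments determine the variance, so Chebyshev's inequality is the sharpest standard bound available.
Var(Y) = E[Y²] − (E[Y])² = 1821 − 1521 = 300.
Chebyshev's inequality: P(|Y − μ| ≥ t) ≤ Var(Y)/t² = 300/5625 = 0.0533.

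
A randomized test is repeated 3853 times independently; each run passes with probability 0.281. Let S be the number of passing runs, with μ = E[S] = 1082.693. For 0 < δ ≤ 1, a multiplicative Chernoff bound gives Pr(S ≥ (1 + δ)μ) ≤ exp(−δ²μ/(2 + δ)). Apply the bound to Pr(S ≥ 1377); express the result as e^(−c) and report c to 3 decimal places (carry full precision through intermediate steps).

35.214

Write 1377 = (1 + δ)μ, so δ = 1377/1082.693 − 1 = 0.2718287…
Then the exponent is δ²μ/(2 + δ) = (1377 − μ)² / (μ·(2 + δ)) = 35.214399.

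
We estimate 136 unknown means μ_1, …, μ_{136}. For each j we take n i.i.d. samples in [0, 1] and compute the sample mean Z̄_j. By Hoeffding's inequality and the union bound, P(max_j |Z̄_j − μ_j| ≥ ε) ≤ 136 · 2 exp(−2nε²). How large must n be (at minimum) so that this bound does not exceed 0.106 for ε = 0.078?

Need 2·136·exp(−2nε²) ≤ 0.106, i.e. exp(−2nε²) ≤ 0.106/272.
So 2nε² ≥ ln(272/0.106) = 7.850118.
Hence n ≥ 7.850118/(2·0.078²) = 645.144.
The smallest integer n is 646.

646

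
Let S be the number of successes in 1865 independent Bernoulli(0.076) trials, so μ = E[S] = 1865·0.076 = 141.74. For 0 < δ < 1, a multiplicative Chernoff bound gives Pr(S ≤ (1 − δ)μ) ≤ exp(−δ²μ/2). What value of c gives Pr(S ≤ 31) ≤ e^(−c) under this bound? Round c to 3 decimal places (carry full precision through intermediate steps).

Write 31 = (1 − δ)μ, so δ = 1 − 31/141.74 = 0.7812897…
Then the exponent is δ²μ/2 = (μ − 31)²/(2μ) = 43.260010.

43.260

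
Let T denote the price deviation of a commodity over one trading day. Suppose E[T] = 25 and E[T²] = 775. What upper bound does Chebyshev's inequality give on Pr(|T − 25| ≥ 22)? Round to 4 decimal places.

Var(T) = E[T²] − (E[T])² = 775 − 625 = 150.
Chebyshev's inequality: Pr(|T − μ| ≥ t) ≤ Var(T)/t² = 150/484 = 0.3099.

0.3099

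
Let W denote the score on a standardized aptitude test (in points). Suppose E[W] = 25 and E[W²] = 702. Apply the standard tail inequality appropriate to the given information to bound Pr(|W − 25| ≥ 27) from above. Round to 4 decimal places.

The first two moments determine the variance, so Chebyshev's inequality is the sharpest standard bound available.
Var(W) = E[W²] − (E[W])² = 702 − 625 = 77.
Chebyshev's inequality: Pr(|W − μ| ≥ t) ≤ Var(W)/t² = 77/729 = 0.1056.

0.1056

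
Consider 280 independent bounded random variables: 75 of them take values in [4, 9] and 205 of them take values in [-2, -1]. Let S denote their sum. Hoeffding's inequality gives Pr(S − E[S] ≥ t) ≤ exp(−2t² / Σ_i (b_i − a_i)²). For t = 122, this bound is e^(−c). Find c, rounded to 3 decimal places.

14.312

Σ(b_i − a_i)² = 75·5² + 205·1² = 2080.
c = 2t² / 2080 = 2·122² / 2080 = 14.3115.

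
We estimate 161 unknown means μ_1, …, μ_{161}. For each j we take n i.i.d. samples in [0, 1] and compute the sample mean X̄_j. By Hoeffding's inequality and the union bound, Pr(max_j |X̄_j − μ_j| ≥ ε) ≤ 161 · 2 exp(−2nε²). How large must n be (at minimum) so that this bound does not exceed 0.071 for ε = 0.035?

3437

Need 2·161·exp(−2nε²) ≤ 0.071, i.e. exp(−2nε²) ≤ 0.071/322.
So 2nε² ≥ ln(322/0.071) = 8.419627.
Hence n ≥ 8.419627/(2·0.035²) = 3436.582.
The smallest integer n is 3437.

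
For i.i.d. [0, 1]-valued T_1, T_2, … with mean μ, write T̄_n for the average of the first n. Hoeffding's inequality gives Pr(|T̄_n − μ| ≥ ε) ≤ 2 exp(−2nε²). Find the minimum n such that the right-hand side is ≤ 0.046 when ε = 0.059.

542

Require 2·exp(−2nε²) ≤ 0.046, i.e. 2nε² ≥ ln(2/0.046) = 3.772261.
So n ≥ 3.772261 / (2·0.059²) = 541.836.
The smallest integer n is 542.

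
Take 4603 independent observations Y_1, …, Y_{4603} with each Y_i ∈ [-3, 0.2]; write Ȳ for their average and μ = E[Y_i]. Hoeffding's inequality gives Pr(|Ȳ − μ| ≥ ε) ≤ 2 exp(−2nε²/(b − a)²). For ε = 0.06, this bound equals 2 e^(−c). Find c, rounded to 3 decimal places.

3.236

c = 2nε²/(b − a)² = 2·4603·0.06² / 3.2² = 3.2365.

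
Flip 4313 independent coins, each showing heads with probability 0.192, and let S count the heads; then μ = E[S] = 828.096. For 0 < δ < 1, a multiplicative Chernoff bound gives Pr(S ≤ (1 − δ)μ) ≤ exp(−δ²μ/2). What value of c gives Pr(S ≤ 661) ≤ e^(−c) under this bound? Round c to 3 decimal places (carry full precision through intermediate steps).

16.859

Write 661 = (1 − δ)μ, so δ = 1 − 661/828.096 = 0.2017834…
Then the exponent is δ²μ/2 = (μ − 661)²/(2μ) = 16.858597.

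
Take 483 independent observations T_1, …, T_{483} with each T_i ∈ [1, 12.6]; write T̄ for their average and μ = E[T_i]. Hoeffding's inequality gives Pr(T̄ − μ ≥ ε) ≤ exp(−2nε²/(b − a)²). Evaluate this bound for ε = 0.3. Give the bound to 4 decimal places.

Exponent: 2nε²/(b − a)² = 2·483·0.3² / 11.6² = 0.64611.
Bound = exp(−0.64611) = 0.52408.

0.5241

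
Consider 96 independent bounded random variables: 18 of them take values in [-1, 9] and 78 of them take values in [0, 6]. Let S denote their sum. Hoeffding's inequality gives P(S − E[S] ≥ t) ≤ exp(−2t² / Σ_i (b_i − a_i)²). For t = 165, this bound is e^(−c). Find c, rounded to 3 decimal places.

11.816

Σ(b_i − a_i)² = 18·10² + 78·6² = 4608.
c = 2t² / 4608 = 2·165² / 4608 = 11.8164.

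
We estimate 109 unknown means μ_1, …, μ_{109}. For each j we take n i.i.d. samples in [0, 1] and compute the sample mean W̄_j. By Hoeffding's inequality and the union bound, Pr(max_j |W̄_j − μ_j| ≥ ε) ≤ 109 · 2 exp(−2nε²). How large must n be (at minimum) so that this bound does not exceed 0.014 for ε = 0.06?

1341

Need 2·109·exp(−2nε²) ≤ 0.014, i.e. exp(−2nε²) ≤ 0.014/218.
So 2nε² ≥ ln(218/0.014) = 9.653193.
Hence n ≥ 9.653193/(2·0.06²) = 1340.721.
The smallest integer n is 1341.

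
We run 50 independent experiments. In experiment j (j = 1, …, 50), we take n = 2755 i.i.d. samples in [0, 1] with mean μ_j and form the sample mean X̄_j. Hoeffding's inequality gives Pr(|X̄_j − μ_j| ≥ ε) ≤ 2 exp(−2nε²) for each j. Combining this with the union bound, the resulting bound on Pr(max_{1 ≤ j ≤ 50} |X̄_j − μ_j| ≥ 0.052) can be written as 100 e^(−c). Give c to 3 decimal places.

Union bound over the 50 events: Pr(max_{1 ≤ j ≤ 50} |X̄_j − μ_j| ≥ 0.052) ≤ 50·2·exp(−2nε²) = 100 exp(−2·2755·0.052²).
So c = 2·2755·0.052² = 14.8990.

14.899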